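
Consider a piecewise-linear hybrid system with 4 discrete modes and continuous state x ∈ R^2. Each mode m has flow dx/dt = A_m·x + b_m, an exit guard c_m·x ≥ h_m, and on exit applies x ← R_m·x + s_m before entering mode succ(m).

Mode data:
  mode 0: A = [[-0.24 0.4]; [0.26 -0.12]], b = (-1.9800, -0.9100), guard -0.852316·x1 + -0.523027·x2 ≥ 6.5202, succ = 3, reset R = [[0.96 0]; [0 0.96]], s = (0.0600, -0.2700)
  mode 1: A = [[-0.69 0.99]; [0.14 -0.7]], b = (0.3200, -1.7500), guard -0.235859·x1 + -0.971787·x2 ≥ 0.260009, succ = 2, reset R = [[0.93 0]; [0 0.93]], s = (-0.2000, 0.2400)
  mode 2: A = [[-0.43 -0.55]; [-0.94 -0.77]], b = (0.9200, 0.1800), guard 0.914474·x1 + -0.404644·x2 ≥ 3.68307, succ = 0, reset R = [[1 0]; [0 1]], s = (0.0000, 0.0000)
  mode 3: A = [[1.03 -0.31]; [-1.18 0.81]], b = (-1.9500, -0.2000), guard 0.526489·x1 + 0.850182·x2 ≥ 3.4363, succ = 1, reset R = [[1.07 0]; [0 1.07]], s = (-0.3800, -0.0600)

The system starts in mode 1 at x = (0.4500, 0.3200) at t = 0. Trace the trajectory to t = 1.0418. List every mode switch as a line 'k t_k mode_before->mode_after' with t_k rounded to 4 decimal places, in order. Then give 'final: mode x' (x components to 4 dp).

1 0.4184 1->2
final: 2 0.6979 -0.1991

Mode 1: guard c·x = 0.2600 hit at Δt = 0.4184 (t = 0.4184), x⁻ = (0.4320, -0.3724) → reset → x⁺ = (0.2018, -0.1063), jump to mode 2
Mode 2: flow for 0.6234 to horizon, guard not reached → x = (0.6979, -0.1991)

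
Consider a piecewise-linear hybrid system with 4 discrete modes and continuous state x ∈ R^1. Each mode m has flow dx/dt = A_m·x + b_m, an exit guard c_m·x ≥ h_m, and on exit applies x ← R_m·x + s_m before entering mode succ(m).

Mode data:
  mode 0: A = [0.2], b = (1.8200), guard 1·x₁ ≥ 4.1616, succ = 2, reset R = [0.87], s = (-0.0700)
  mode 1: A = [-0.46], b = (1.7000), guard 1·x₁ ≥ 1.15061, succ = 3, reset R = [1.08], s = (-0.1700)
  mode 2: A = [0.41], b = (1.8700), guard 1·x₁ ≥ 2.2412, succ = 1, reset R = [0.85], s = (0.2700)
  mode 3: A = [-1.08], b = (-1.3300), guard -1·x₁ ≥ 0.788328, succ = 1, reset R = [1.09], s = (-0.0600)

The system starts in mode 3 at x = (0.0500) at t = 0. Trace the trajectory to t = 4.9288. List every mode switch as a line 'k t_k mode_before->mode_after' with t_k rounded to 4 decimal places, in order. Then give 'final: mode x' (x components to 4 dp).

Mode 3: guard c·x = 0.7883 hit at Δt = 0.9832 (t = 0.9832), x⁻ = (-0.7883) → reset → x⁺ = (-0.9193), jump to mode 1
Mode 1: guard c·x = 1.1506 hit at Δt = 1.2938 (t = 2.2770), x⁻ = (1.1506) → reset → x⁺ = (1.0727), jump to mode 3
Mode 3: guard c·x = 0.7883 hit at Δt = 1.5264 (t = 3.8034), x⁻ = (-0.7883) → reset → x⁺ = (-0.9193), jump to mode 1
Mode 1: flow for 1.1254 to horizon, guard not reached → x = (0.9456)

1 0.9832 3->1
2 2.2770 1->3
3 3.8034 3->1
final: 1 0.9456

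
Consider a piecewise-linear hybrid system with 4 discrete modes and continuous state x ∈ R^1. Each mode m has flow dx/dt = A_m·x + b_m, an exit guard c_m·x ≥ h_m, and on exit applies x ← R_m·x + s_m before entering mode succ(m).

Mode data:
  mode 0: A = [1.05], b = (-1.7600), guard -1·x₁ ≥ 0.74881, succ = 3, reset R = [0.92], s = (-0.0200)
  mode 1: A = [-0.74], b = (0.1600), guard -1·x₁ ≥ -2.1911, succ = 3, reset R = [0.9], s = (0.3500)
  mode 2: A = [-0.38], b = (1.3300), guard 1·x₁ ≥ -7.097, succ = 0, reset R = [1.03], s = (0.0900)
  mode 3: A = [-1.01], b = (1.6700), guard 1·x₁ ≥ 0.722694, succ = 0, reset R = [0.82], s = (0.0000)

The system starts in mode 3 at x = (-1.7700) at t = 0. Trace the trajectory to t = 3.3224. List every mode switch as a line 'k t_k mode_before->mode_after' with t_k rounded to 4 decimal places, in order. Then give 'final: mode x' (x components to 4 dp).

1 1.2895 3->0
2 2.0567 0->3
3 2.9789 3->0
final: 0 0.1220

Mode 3: guard c·x = 0.7227 hit at Δt = 1.2895 (t = 1.2895), x⁻ = (0.7227) → reset → x⁺ = (0.5926), jump to mode 0
Mode 0: guard c·x = 0.7488 hit at Δt = 0.7672 (t = 2.0567), x⁻ = (-0.7488) → reset → x⁺ = (-0.7089), jump to mode 3
Mode 3: guard c·x = 0.7227 hit at Δt = 0.9222 (t = 2.9789), x⁻ = (0.7227) → reset → x⁺ = (0.5926), jump to mode 0
Mode 0: flow for 0.3435 to horizon, guard not reached → x = (0.1220)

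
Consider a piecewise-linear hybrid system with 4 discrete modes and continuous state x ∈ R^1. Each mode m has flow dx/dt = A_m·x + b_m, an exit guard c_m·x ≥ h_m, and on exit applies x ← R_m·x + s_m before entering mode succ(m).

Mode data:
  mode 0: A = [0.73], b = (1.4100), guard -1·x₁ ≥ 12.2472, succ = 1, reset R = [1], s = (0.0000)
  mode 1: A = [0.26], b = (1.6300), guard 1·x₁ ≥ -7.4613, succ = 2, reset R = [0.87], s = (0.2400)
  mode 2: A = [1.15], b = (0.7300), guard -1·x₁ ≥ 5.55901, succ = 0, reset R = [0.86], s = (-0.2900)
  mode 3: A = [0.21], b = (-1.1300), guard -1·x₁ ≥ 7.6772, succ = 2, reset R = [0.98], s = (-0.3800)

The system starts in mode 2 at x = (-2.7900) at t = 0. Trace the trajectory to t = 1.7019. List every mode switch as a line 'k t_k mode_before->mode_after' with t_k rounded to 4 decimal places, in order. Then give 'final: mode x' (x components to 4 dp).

Mode 2: guard c·x = 5.5590 hit at Δt = 0.7185 (t = 0.7185), x⁻ = (-5.5590) → reset → x⁺ = (-5.0707), jump to mode 0
Mode 0: flow for 0.9834 to horizon, guard not reached → x = (-8.3672)

1 0.7185 2->0
final: 0 -8.3672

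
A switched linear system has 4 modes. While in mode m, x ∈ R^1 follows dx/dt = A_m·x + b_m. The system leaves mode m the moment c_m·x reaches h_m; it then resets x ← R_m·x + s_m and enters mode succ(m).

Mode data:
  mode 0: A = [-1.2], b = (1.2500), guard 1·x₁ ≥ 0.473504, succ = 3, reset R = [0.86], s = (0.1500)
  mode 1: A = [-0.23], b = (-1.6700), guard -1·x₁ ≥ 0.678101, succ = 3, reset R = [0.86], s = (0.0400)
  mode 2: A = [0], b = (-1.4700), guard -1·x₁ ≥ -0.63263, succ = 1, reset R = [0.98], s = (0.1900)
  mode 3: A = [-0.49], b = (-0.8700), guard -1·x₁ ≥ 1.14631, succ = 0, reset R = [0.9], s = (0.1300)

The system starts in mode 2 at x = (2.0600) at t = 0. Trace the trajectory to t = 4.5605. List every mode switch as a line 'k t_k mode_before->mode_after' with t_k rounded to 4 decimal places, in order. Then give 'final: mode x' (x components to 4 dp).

1 0.9710 2->1
2 1.8571 1->3
3 3.2290 3->0
4 4.2538 0->3
final: 3 0.2317

Mode 2: guard c·x = -0.6326 hit at Δt = 0.9710 (t = 0.9710), x⁻ = (0.6326) → reset → x⁺ = (0.8100), jump to mode 1
Mode 1: guard c·x = 0.6781 hit at Δt = 0.8861 (t = 1.8571), x⁻ = (-0.6781) → reset → x⁺ = (-0.5432), jump to mode 3
Mode 3: guard c·x = 1.1463 hit at Δt = 1.3719 (t = 3.2290), x⁻ = (-1.1463) → reset → x⁺ = (-0.9017), jump to mode 0
Mode 0: guard c·x = 0.4735 hit at Δt = 1.0248 (t = 4.2538), x⁻ = (0.4735) → reset → x⁺ = (0.5572), jump to mode 3
Mode 3: flow for 0.3067 to horizon, guard not reached → x = (0.2317)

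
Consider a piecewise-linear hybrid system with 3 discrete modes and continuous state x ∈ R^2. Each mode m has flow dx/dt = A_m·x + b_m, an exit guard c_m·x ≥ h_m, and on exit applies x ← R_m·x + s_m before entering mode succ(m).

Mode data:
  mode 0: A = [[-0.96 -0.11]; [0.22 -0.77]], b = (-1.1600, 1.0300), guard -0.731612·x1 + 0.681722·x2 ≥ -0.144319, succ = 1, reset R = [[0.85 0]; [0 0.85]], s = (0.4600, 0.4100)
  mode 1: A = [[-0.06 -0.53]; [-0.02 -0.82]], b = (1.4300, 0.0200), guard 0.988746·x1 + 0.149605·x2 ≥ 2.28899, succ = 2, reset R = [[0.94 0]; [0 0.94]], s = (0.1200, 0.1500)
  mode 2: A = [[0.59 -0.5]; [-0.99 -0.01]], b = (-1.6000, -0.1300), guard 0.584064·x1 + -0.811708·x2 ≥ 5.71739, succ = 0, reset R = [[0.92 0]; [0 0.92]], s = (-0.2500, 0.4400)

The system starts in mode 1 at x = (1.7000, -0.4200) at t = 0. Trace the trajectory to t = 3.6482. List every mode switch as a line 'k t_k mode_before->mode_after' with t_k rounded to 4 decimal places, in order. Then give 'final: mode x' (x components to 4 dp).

1 0.4413 1->2
2 1.9028 2->0
3 3.2816 0->1
final: 1 0.9866 0.2279

Mode 1: guard c·x = 2.2890 hit at Δt = 0.4413 (t = 0.4413), x⁻ = (2.3605, -0.3003) → reset → x⁺ = (2.3388, -0.1323), jump to mode 2
Mode 2: guard c·x = 5.7174 hit at Δt = 1.4615 (t = 1.9028), x⁻ = (3.8558, -4.2692) → reset → x⁺ = (3.2974, -3.4877), jump to mode 0
Mode 0: guard c·x = -0.1443 hit at Δt = 1.3788 (t = 3.2816), x⁻ = (0.0831, -0.1226) → reset → x⁺ = (0.5306, 0.3058), jump to mode 1
Mode 1: flow for 0.3666 to horizon, guard not reached → x = (0.9866, 0.2279)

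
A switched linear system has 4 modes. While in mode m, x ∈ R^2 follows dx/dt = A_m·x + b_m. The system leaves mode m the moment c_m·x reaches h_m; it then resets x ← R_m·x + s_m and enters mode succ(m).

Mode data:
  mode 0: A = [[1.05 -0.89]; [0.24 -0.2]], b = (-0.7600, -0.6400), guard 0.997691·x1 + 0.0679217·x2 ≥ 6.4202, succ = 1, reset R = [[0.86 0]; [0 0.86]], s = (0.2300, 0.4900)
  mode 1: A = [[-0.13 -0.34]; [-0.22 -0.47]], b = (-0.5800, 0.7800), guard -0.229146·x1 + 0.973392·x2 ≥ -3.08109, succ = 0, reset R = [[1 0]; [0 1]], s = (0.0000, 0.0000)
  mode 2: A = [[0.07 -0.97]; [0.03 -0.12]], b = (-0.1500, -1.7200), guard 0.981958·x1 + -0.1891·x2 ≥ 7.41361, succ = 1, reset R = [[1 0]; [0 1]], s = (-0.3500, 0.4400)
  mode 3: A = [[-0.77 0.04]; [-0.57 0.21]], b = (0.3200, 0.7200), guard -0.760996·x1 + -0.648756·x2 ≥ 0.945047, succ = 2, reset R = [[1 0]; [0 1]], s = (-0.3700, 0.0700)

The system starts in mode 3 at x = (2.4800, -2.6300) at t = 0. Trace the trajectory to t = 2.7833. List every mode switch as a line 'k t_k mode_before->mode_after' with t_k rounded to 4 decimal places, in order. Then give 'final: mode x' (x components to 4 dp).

Mode 3: guard c·x = 0.9450 hit at Δt = 0.6621 (t = 0.6621), x⁻ = (1.5927, -3.3249) → reset → x⁺ = (1.2227, -3.2549), jump to mode 2
Mode 2: guard c·x = 7.4136 hit at Δt = 1.3408 (t = 2.0029), x⁻ = (6.6331, -4.7604) → reset → x⁺ = (6.2831, -4.3204), jump to mode 1
Mode 1: flow for 0.7804 to horizon, guard not reached → x = (6.2096, -3.3846)

1 0.6621 3->2
2 2.0029 2->1
final: 1 6.2096 -3.3846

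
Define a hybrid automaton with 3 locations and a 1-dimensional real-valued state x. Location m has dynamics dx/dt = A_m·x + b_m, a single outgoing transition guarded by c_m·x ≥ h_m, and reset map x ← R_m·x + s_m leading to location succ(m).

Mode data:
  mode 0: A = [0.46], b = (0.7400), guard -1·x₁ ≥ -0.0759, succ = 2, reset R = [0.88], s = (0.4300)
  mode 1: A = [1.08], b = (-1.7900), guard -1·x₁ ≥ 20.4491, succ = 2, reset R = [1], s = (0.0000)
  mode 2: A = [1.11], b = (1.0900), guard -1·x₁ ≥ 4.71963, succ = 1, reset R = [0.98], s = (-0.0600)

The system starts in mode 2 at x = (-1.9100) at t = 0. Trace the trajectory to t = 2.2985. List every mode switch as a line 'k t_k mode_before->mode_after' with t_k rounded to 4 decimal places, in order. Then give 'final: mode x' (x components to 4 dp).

1 1.2551 2->1
final: 1 -17.9159

Mode 2: guard c·x = 4.7196 hit at Δt = 1.2551 (t = 1.2551), x⁻ = (-4.7196) → reset → x⁺ = (-4.6852), jump to mode 1
Mode 1: flow for 1.0434 to horizon, guard not reached → x = (-17.9159)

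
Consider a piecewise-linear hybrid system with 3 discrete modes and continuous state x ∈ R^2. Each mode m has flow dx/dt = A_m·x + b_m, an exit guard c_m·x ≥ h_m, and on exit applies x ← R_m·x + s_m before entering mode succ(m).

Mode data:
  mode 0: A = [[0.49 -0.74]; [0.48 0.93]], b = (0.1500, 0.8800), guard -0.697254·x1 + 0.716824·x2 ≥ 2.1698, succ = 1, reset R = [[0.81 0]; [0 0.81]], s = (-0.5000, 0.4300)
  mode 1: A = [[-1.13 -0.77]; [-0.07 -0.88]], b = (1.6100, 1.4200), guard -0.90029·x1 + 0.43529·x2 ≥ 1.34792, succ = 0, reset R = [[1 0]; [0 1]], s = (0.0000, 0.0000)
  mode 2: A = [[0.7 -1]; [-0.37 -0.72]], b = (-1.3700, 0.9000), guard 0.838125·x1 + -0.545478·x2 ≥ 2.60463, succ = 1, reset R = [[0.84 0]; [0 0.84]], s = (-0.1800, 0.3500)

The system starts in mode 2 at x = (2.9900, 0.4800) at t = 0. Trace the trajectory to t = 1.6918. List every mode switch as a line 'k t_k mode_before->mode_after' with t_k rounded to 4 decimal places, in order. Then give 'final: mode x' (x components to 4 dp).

1 0.5538 2->1
final: 1 1.2764 1.1273

Mode 2: guard c·x = 2.6046 hit at Δt = 0.5538 (t = 0.5538), x⁻ = (3.2434, 0.2086) → reset → x⁺ = (2.5445, 0.5252), jump to mode 1
Mode 1: flow for 1.1380 to horizon, guard not reached → x = (1.2764, 1.1273)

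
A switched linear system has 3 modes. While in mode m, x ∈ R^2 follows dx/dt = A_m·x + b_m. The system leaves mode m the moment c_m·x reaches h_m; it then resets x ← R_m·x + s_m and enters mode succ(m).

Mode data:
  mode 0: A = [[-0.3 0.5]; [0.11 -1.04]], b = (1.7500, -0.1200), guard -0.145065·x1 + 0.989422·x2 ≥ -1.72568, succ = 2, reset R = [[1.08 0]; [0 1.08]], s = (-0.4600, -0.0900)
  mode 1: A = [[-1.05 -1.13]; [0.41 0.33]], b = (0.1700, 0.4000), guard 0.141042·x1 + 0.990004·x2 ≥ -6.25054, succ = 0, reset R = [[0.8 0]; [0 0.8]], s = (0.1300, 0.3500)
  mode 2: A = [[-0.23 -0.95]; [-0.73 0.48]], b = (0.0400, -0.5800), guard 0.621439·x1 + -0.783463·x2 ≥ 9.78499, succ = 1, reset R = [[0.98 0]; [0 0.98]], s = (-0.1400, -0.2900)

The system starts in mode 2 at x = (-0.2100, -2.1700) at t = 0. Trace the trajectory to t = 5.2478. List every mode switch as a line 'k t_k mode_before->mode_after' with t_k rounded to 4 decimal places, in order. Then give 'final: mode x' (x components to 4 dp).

1 1.4670 2->1
2 3.0026 1->0
3 4.3625 0->2
final: 2 6.8059 -6.8047

Mode 2: guard c·x = 9.7850 hit at Δt = 1.4670 (t = 1.4670), x⁻ = (5.3069, -8.2800) → reset → x⁺ = (5.0608, -8.4044), jump to mode 1
Mode 1: guard c·x = -6.2505 hit at Δt = 1.5356 (t = 3.0026), x⁻ = (8.0196, -7.4562) → reset → x⁺ = (6.5457, -5.6149), jump to mode 0
Mode 0: guard c·x = -1.7257 hit at Δt = 1.3599 (t = 4.3625), x⁻ = (4.8355, -1.0352) → reset → x⁺ = (4.7623, -1.2080), jump to mode 2
Mode 2: flow for 0.8853 to horizon, guard not reached → x = (6.8059, -6.8047)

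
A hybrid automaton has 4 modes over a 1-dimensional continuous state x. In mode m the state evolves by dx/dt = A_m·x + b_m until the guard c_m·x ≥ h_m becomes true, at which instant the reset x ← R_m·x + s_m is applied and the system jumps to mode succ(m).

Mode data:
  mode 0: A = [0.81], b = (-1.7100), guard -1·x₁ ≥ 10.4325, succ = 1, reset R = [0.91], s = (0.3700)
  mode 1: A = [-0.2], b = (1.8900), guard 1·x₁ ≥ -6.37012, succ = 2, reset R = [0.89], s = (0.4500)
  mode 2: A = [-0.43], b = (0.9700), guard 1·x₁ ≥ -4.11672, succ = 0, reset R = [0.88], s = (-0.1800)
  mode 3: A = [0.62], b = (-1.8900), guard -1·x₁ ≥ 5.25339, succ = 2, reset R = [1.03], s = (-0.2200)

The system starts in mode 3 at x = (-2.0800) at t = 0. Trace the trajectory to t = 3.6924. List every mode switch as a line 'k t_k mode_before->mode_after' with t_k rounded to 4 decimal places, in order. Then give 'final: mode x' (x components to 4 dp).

1 0.7769 3->2
2 1.2727 2->0
3 2.2010 0->1
4 3.0033 1->2
5 3.3744 2->0
final: 0 -5.5399

Mode 3: guard c·x = 5.2534 hit at Δt = 0.7769 (t = 0.7769), x⁻ = (-5.2534) → reset → x⁺ = (-5.6310), jump to mode 2
Mode 2: guard c·x = -4.1167 hit at Δt = 0.4958 (t = 1.2727), x⁻ = (-4.1167) → reset → x⁺ = (-3.8027), jump to mode 0
Mode 0: guard c·x = 10.4325 hit at Δt = 0.9283 (t = 2.2010), x⁻ = (-10.4325) → reset → x⁺ = (-9.1236), jump to mode 1
Mode 1: guard c·x = -6.3701 hit at Δt = 0.8023 (t = 3.0033), x⁻ = (-6.3701) → reset → x⁺ = (-5.2194), jump to mode 2
Mode 2: guard c·x = -4.1167 hit at Δt = 0.3712 (t = 3.3744), x⁻ = (-4.1167) → reset → x⁺ = (-3.8027), jump to mode 0
Mode 0: flow for 0.3180 to horizon, guard not reached → x = (-5.5399)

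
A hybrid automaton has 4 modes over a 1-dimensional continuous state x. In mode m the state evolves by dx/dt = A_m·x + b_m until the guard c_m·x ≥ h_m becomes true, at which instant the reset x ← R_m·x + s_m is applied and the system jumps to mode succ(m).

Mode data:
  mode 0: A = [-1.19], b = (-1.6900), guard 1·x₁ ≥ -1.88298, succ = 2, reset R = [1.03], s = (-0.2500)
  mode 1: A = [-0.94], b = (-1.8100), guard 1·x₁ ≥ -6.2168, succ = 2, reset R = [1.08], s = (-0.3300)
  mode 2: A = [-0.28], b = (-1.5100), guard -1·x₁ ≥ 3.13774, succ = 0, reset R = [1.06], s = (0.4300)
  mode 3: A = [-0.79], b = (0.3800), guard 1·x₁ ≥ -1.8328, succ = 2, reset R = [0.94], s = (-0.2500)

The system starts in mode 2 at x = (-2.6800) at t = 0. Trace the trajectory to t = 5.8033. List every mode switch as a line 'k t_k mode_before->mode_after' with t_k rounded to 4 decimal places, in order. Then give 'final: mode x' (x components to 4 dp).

1 0.6600 2->0
2 1.6345 0->2
3 2.8881 2->0
4 3.8626 0->2
5 5.1162 2->0
final: 0 -2.0717

Mode 2: guard c·x = 3.1377 hit at Δt = 0.6600 (t = 0.6600), x⁻ = (-3.1377) → reset → x⁺ = (-2.8960), jump to mode 0
Mode 0: guard c·x = -1.8830 hit at Δt = 0.9745 (t = 1.6345), x⁻ = (-1.8830) → reset → x⁺ = (-2.1895), jump to mode 2
Mode 2: guard c·x = 3.1377 hit at Δt = 1.2536 (t = 2.8881), x⁻ = (-3.1377) → reset → x⁺ = (-2.8960), jump to mode 0
Mode 0: guard c·x = -1.8830 hit at Δt = 0.9745 (t = 3.8626), x⁻ = (-1.8830) → reset → x⁺ = (-2.1895), jump to mode 2
Mode 2: guard c·x = 3.1377 hit at Δt = 1.2536 (t = 5.1162), x⁻ = (-3.1377) → reset → x⁺ = (-2.8960), jump to mode 0
Mode 0: flow for 0.6871 to horizon, guard not reached → x = (-2.0717)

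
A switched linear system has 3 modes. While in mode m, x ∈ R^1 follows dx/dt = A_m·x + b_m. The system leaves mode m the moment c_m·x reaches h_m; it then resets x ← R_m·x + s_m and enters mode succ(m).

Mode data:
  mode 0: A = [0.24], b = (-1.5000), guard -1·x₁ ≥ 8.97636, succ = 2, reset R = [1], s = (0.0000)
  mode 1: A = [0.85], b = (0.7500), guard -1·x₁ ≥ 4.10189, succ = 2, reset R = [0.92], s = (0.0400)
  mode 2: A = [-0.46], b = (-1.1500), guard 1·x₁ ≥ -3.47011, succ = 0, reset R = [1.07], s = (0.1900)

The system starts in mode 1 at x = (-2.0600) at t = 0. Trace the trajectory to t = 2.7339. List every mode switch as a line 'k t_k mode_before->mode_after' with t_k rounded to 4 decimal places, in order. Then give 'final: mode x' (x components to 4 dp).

Mode 1: guard c·x = 4.1019 hit at Δt = 1.1832 (t = 1.1832), x⁻ = (-4.1019) → reset → x⁺ = (-3.7337), jump to mode 2
Mode 2: guard c·x = -3.4701 hit at Δt = 0.5226 (t = 1.7058), x⁻ = (-3.4701) → reset → x⁺ = (-3.5230), jump to mode 0
Mode 0: flow for 1.0281 to horizon, guard not reached → x = (-6.2580)

1 1.1832 1->2
2 1.7058 2->0
final: 0 -6.2580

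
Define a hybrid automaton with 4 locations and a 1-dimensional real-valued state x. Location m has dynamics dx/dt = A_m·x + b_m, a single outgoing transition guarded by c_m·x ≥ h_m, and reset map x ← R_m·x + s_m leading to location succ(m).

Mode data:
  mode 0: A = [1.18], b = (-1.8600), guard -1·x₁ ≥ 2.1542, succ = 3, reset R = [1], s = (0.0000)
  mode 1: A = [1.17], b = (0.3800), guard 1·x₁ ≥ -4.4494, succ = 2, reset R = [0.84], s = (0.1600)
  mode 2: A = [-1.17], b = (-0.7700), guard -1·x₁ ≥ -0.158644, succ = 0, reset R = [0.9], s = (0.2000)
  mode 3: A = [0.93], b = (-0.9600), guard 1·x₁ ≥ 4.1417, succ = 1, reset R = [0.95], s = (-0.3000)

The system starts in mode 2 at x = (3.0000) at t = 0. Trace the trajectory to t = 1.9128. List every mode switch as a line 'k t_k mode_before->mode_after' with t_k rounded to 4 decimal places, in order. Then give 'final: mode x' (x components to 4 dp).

1 1.2815 2->0
final: 0 -1.0218

Mode 2: guard c·x = -0.1586 hit at Δt = 1.2815 (t = 1.2815), x⁻ = (0.1586) → reset → x⁺ = (0.3428), jump to mode 0
Mode 0: flow for 0.6313 to horizon, guard not reached → x = (-1.0218)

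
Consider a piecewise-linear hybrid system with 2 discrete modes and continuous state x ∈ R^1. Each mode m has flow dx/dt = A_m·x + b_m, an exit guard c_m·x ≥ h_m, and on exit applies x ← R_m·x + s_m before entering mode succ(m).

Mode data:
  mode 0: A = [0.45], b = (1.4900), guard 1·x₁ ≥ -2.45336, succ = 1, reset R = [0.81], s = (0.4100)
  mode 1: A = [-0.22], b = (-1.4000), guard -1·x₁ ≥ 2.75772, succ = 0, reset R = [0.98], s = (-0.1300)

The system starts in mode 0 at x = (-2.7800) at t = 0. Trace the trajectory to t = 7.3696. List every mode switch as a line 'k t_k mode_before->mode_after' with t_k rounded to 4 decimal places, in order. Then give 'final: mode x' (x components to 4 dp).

Mode 0: guard c·x = -2.4534 hit at Δt = 1.0652 (t = 1.0652), x⁻ = (-2.4534) → reset → x⁺ = (-1.5772), jump to mode 1
Mode 1: guard c·x = 2.7577 hit at Δt = 1.2873 (t = 2.3525), x⁻ = (-2.7577) → reset → x⁺ = (-2.8326), jump to mode 0
Mode 0: guard c·x = -2.4534 hit at Δt = 1.2968 (t = 3.6493), x⁻ = (-2.4534) → reset → x⁺ = (-1.5772), jump to mode 1
Mode 1: guard c·x = 2.7577 hit at Δt = 1.2873 (t = 4.9366), x⁻ = (-2.7577) → reset → x⁺ = (-2.8326), jump to mode 0
Mode 0: guard c·x = -2.4534 hit at Δt = 1.2968 (t = 6.2334), x⁻ = (-2.4534) → reset → x⁺ = (-1.5772), jump to mode 1
Mode 1: flow for 1.1362 to horizon, guard not reached → x = (-2.6358)

1 1.0652 0->1
2 2.3525 1->0
3 3.6493 0->1
4 4.9366 1->0
5 6.2334 0->1
final: 1 -2.6358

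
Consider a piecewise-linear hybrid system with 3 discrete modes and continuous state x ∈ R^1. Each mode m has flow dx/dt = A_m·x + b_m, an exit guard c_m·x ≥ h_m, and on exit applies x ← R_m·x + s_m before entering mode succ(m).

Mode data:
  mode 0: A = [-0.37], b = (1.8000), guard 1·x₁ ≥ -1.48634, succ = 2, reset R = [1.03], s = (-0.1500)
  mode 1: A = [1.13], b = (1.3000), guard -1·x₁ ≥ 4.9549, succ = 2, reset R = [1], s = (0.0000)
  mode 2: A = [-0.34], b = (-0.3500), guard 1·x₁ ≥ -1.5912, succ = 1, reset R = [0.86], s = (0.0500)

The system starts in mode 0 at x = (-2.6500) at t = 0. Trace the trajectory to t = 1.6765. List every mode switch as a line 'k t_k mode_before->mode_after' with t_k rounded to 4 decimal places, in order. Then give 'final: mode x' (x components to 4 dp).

1 0.4547 0->2
2 0.8905 2->1
final: 1 -1.5588

Mode 0: guard c·x = -1.4863 hit at Δt = 0.4547 (t = 0.4547), x⁻ = (-1.4863) → reset → x⁺ = (-1.6809), jump to mode 2
Mode 2: guard c·x = -1.5912 hit at Δt = 0.4358 (t = 0.8905), x⁻ = (-1.5912) → reset → x⁺ = (-1.3184), jump to mode 1
Mode 1: flow for 0.7860 to horizon, guard not reached → x = (-1.5588)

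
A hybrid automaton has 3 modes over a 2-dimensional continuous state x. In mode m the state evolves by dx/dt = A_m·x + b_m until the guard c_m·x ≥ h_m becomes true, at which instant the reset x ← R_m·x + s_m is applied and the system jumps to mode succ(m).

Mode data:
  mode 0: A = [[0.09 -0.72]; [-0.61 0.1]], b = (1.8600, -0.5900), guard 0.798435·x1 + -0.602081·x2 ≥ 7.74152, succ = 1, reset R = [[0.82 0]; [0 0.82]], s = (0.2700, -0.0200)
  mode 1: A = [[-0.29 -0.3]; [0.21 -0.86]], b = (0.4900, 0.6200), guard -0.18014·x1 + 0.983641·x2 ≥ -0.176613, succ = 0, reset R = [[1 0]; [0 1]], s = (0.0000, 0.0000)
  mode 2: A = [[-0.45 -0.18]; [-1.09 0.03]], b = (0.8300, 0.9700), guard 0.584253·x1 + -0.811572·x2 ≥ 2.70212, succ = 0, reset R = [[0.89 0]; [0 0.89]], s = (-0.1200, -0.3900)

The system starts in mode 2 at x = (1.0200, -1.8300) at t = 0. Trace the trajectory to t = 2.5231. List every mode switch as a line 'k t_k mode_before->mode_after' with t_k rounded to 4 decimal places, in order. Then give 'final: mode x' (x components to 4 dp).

1 0.8245 2->0
2 1.7837 0->1
final: 1 4.8804 -1.3641

Mode 2: guard c·x = 2.7021 hit at Δt = 0.8245 (t = 0.8245), x⁻ = (1.5242, -2.2322) → reset → x⁺ = (1.2365, -2.3767), jump to mode 0
Mode 0: guard c·x = 7.7415 hit at Δt = 0.9592 (t = 1.7837), x⁻ = (5.7616, -5.2174) → reset → x⁺ = (4.9945, -4.2982), jump to mode 1
Mode 1: flow for 0.7394 to horizon, guard not reached → x = (4.8804, -1.3641)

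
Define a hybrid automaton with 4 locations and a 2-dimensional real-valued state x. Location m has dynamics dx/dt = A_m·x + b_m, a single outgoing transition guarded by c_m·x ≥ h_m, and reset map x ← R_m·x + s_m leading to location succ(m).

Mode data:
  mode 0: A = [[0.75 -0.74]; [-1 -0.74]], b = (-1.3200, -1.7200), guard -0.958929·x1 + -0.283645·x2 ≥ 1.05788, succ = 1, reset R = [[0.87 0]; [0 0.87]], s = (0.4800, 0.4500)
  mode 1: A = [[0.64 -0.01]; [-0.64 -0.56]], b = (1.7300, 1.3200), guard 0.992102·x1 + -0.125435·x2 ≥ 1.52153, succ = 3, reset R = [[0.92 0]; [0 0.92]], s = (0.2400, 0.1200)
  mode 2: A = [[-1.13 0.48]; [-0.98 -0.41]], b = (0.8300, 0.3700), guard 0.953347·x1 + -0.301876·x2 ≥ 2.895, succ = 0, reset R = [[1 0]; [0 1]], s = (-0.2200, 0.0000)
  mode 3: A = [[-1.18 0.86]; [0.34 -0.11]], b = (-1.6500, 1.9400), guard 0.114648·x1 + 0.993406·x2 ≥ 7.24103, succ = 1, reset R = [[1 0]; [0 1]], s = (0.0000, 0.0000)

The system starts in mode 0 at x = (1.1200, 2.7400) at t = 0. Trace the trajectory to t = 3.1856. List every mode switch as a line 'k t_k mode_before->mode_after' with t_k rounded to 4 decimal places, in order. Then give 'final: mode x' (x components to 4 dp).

1 1.0592 0->1
2 2.1423 1->3
final: 3 0.7859 3.2452

Mode 0: guard c·x = 1.0579 hit at Δt = 1.0592 (t = 1.0592), x⁻ = (-1.1372, 0.1150) → reset → x⁺ = (-0.5094, 0.5501), jump to mode 1
Mode 1: guard c·x = 1.5215 hit at Δt = 1.0831 (t = 2.1423), x⁻ = (1.6699, 1.0781) → reset → x⁺ = (1.7764, 1.1118), jump to mode 3
Mode 3: flow for 1.0433 to horizon, guard not reached → x = (0.7859, 3.2452)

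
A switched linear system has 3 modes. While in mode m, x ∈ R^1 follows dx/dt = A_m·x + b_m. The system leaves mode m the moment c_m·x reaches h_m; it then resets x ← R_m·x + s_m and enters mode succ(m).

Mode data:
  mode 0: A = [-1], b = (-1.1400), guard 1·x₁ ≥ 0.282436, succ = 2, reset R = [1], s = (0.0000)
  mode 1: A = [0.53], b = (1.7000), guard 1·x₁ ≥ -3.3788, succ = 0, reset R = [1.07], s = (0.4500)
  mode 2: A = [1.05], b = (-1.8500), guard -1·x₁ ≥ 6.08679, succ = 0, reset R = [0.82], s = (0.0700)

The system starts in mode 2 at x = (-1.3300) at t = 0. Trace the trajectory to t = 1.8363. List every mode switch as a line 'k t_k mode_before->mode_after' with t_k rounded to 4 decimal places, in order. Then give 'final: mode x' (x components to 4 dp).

Mode 2: guard c·x = 6.0868 hit at Δt = 0.8872 (t = 0.8872), x⁻ = (-6.0868) → reset → x⁺ = (-4.9212), jump to mode 0
Mode 0: flow for 0.9491 to horizon, guard not reached → x = (-2.6036)

1 0.8872 2->0
final: 0 -2.6036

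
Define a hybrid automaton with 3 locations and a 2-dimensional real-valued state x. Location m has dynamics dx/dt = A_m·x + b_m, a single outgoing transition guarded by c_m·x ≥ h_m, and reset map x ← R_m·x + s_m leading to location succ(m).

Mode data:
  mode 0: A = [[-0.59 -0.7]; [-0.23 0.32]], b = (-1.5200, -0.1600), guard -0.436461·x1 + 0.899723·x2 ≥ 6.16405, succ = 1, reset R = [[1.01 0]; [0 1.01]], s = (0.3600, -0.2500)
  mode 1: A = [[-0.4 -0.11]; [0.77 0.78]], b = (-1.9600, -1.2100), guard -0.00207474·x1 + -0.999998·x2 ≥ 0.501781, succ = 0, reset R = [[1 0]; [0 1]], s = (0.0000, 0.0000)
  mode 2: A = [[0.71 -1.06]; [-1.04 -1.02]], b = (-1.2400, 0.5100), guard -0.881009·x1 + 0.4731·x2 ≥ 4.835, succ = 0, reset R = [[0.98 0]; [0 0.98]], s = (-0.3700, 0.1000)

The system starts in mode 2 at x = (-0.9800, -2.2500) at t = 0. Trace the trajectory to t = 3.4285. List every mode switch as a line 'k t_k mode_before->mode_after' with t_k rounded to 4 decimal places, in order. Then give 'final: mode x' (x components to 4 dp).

1 1.4592 2->0
2 2.6635 0->1
final: 1 -5.3398 1.6749

Mode 2: guard c·x = 4.8350 hit at Δt = 1.4592 (t = 1.4592), x⁻ = (-4.5320, 1.7804) → reset → x⁺ = (-4.8113, 1.8448), jump to mode 0
Mode 0: guard c·x = 6.1640 hit at Δt = 1.2043 (t = 2.6635), x⁻ = (-5.5183, 4.1741) → reset → x⁺ = (-5.2135, 3.9658), jump to mode 1
Mode 1: flow for 0.7650 to horizon, guard not reached → x = (-5.3398, 1.6749)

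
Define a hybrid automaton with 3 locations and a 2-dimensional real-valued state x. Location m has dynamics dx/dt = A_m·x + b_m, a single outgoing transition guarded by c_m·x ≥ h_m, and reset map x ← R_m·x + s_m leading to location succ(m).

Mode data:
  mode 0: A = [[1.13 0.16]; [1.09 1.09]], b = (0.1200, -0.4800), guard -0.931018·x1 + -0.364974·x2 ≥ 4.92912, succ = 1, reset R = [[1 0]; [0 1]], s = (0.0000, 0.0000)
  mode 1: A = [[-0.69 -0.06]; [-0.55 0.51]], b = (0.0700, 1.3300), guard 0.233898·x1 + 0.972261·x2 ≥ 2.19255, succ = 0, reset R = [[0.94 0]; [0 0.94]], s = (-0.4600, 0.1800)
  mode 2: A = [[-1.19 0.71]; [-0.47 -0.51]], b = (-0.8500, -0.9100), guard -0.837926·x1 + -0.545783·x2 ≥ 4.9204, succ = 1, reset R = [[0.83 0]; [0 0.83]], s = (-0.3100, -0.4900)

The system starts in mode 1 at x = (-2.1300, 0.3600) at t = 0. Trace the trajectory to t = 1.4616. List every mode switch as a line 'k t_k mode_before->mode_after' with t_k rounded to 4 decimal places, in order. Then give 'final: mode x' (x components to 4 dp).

1 0.7422 1->0
final: 0 -3.1636 2.5056

Mode 1: guard c·x = 2.1926 hit at Δt = 0.7422 (t = 0.7422), x⁻ = (-1.2885, 2.5651) → reset → x⁺ = (-1.6712, 2.5912), jump to mode 0
Mode 0: flow for 0.7194 to horizon, guard not reached → x = (-3.1636, 2.5056)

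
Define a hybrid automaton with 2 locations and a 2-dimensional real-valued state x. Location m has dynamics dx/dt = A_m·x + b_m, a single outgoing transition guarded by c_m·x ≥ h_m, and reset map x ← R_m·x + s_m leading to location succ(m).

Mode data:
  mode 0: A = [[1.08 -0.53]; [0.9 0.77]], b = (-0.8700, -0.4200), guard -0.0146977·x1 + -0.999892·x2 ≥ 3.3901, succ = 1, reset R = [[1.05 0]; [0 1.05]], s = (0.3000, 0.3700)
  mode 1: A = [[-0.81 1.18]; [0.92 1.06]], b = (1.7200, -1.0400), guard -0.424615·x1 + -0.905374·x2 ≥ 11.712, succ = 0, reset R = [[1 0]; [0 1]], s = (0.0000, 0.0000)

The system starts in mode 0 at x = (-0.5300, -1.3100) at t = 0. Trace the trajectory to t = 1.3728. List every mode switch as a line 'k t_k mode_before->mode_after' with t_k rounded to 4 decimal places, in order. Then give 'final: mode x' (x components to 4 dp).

1 0.7342 0->1
final: 1 -2.8237 -8.3666

Mode 0: guard c·x = 3.3901 hit at Δt = 0.7342 (t = 0.7342), x⁻ = (-0.9039, -3.3772) → reset → x⁺ = (-0.6491, -3.1760), jump to mode 1
Mode 1: flow for 0.6386 to horizon, guard not reached → x = (-2.8237, -8.3666)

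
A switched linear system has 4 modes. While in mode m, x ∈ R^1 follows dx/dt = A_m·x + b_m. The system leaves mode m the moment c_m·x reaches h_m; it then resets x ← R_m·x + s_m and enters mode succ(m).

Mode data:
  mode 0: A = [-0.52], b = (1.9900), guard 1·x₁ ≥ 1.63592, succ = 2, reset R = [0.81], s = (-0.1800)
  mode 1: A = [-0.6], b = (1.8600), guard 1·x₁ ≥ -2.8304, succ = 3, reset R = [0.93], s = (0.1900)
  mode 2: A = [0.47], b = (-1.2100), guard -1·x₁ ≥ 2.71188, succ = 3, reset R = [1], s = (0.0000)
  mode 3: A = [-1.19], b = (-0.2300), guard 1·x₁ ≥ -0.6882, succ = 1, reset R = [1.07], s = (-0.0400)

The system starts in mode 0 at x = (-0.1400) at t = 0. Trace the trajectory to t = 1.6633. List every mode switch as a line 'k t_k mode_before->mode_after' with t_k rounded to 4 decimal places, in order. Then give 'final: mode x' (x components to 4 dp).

Mode 0: guard c·x = 1.6359 hit at Δt = 1.1416 (t = 1.1416), x⁻ = (1.6359) → reset → x⁺ = (1.1451), jump to mode 2
Mode 2: flow for 0.5217 to horizon, guard not reached → x = (0.7479)

1 1.1416 0->2
final: 2 0.7479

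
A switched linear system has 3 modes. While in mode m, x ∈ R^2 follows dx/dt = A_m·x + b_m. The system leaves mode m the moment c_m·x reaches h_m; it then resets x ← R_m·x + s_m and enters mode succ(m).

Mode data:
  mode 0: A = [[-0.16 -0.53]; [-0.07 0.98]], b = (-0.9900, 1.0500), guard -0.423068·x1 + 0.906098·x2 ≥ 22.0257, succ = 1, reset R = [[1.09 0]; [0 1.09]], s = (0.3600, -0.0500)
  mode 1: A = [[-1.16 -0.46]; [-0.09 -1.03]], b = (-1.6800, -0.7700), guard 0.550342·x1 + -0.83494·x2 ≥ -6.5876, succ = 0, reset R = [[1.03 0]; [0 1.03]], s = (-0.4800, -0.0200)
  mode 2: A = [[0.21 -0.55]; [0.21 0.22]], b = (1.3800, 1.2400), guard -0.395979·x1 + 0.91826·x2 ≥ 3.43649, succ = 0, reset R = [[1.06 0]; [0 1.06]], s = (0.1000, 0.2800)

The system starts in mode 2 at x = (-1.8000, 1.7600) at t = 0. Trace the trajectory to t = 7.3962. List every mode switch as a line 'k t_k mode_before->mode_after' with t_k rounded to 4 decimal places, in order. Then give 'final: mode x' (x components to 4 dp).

1 0.8186 2->0
2 2.3487 0->1
3 3.9241 1->0
4 5.1770 0->1
5 6.7526 1->0
final: 0 -8.6247 9.0381

Mode 2: guard c·x = 3.4365 hit at Δt = 0.8186 (t = 0.8186), x⁻ = (-2.0274, 2.8681) → reset → x⁺ = (-2.0491, 3.3202), jump to mode 0
Mode 0: guard c·x = 22.0257 hit at Δt = 1.5301 (t = 2.3487), x⁻ = (-9.9792, 19.6489) → reset → x⁺ = (-10.5174, 21.3673), jump to mode 1
Mode 1: guard c·x = -6.5876 hit at Δt = 1.5754 (t = 3.9241), x⁻ = (-5.6717, 4.1514) → reset → x⁺ = (-6.3219, 4.2560), jump to mode 0
Mode 0: guard c·x = 22.0257 hit at Δt = 1.2529 (t = 5.1770), x⁻ = (-12.4071, 18.5153) → reset → x⁺ = (-13.1637, 20.1316), jump to mode 1
Mode 1: guard c·x = -6.5876 hit at Δt = 1.5756 (t = 6.7526), x⁻ = (-5.9577, 3.9630) → reset → x⁺ = (-6.6164, 4.0618), jump to mode 0
Mode 0: flow for 0.6436 to horizon, guard not reached → x = (-8.6247, 9.0381)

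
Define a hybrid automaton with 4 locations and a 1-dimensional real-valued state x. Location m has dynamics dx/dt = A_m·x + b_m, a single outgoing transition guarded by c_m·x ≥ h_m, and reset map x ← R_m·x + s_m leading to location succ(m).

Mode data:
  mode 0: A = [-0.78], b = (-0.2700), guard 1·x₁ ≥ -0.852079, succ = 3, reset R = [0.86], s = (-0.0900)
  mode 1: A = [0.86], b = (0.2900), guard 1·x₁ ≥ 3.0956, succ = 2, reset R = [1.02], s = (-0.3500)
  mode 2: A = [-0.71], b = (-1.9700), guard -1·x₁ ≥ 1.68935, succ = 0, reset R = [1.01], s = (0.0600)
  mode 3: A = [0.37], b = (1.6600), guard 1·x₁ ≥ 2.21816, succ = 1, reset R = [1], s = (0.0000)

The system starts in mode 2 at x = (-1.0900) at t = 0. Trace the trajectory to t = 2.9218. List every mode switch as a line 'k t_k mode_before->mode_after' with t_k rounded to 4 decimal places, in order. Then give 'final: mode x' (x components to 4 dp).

Mode 2: guard c·x = 1.6893 hit at Δt = 0.6193 (t = 0.6193), x⁻ = (-1.6893) → reset → x⁺ = (-1.6462), jump to mode 0
Mode 0: guard c·x = -0.8521 hit at Δt = 1.2100 (t = 1.8293), x⁻ = (-0.8521) → reset → x⁺ = (-0.8228), jump to mode 3
Mode 3: flow for 1.0925 to horizon, guard not reached → x = (1.0023)

1 0.6193 2->0
2 1.8293 0->3
final: 3 1.0023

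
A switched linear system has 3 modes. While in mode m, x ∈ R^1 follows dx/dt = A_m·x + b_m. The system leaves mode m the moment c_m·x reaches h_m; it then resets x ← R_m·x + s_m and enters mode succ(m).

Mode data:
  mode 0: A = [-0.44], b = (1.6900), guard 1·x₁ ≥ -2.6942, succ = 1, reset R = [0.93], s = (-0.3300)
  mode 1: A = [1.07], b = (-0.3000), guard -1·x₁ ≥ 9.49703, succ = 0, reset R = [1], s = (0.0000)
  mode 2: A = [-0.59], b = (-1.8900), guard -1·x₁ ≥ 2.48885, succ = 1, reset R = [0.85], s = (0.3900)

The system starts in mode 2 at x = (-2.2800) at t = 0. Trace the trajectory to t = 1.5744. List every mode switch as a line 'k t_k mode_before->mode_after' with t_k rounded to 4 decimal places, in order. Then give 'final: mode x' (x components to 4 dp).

1 0.4346 2->1
final: 1 -6.5112

Mode 2: guard c·x = 2.4888 hit at Δt = 0.4346 (t = 0.4346), x⁻ = (-2.4888) → reset → x⁺ = (-1.7255), jump to mode 1
Mode 1: flow for 1.1398 to horizon, guard not reached → x = (-6.5112)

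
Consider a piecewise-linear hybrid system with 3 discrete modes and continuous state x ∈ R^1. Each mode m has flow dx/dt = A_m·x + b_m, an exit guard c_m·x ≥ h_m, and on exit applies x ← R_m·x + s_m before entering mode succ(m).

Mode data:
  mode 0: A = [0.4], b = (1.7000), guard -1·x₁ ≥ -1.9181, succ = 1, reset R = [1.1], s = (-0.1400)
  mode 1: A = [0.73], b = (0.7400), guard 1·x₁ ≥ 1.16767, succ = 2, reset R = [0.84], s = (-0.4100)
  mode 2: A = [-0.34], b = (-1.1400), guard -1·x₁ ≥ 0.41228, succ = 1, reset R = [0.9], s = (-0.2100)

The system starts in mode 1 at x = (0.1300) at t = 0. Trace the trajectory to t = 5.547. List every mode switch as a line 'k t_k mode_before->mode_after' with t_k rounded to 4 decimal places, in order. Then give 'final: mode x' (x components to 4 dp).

1 0.8845 1->2
2 1.7328 2->1
3 3.9489 1->2
4 4.7972 2->1
final: 1 -0.2658

Mode 1: guard c·x = 1.1677 hit at Δt = 0.8845 (t = 0.8845), x⁻ = (1.1677) → reset → x⁺ = (0.5708), jump to mode 2
Mode 2: guard c·x = 0.4123 hit at Δt = 0.8483 (t = 1.7328), x⁻ = (-0.4123) → reset → x⁺ = (-0.5811), jump to mode 1
Mode 1: guard c·x = 1.1677 hit at Δt = 2.2161 (t = 3.9489), x⁻ = (1.1677) → reset → x⁺ = (0.5708), jump to mode 2
Mode 2: guard c·x = 0.4123 hit at Δt = 0.8483 (t = 4.7972), x⁻ = (-0.4123) → reset → x⁺ = (-0.5811), jump to mode 1
Mode 1: flow for 0.7498 to horizon, guard not reached → x = (-0.2658)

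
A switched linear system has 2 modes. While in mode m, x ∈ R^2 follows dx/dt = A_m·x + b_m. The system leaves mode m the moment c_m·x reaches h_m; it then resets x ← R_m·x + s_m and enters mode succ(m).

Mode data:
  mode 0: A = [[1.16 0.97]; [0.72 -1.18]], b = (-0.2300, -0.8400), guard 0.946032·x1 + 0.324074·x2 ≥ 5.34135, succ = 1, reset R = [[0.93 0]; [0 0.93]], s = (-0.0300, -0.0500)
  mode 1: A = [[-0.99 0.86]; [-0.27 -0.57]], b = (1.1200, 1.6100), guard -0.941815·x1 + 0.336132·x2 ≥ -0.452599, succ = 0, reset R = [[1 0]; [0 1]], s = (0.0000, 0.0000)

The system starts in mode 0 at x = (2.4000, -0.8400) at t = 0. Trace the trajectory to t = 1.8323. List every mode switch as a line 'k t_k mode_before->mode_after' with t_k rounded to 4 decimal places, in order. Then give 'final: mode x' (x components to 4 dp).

Mode 0: guard c·x = 5.3414 hit at Δt = 0.7913 (t = 0.7913), x⁻ = (5.4222, 0.6534) → reset → x⁺ = (5.0127, 0.5577), jump to mode 1
Mode 1: flow for 1.0410 to horizon, guard not reached → x = (2.8872, 0.7985)

1 0.7913 0->1
final: 1 2.8872 0.7985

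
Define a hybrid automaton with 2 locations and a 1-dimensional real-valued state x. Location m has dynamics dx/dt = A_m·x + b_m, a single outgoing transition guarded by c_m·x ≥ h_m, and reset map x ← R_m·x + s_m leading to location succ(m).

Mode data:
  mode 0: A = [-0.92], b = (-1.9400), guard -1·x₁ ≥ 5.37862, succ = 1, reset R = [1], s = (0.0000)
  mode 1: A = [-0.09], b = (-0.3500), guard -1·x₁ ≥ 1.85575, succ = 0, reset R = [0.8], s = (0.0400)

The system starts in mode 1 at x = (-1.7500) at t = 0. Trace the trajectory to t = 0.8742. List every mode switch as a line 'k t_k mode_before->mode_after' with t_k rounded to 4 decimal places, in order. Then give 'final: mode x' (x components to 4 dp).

Mode 1: guard c·x = 1.8558 hit at Δt = 0.5634 (t = 0.5634), x⁻ = (-1.8558) → reset → x⁺ = (-1.4446), jump to mode 0
Mode 0: flow for 0.3108 to horizon, guard not reached → x = (-1.6098)

1 0.5634 1->0
final: 0 -1.6098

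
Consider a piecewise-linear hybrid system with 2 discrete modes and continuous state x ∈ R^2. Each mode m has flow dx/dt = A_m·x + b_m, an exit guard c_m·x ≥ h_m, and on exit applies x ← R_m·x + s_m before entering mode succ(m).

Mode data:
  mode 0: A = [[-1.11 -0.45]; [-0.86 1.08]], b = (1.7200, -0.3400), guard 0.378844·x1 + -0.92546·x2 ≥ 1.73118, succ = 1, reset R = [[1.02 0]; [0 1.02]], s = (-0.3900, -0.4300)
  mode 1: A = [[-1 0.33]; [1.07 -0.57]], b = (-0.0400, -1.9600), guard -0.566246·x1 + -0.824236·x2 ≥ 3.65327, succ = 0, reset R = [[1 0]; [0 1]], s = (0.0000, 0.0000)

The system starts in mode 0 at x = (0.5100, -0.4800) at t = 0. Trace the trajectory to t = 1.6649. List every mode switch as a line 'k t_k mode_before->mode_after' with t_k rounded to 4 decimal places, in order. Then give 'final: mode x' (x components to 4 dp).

Mode 0: guard c·x = 1.7312 hit at Δt = 0.4726 (t = 0.4726), x⁻ = (1.0889, -1.4249) → reset → x⁺ = (0.7207, -1.8834), jump to mode 1
Mode 1: flow for 1.1923 to horizon, guard not reached → x = (-0.3247, -2.5914)

1 0.4726 0->1
final: 1 -0.3247 -2.5914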